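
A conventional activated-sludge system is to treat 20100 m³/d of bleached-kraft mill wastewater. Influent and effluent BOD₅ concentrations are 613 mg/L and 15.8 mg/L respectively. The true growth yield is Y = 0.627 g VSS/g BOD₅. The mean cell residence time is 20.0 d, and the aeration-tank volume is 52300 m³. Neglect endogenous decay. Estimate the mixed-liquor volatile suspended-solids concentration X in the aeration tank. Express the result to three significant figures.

X ≈ 2880 mg/L

X = Y·Q·ΔS·θ_c / V = 0.627 × 20100 × (613 − 15.8) × 20.0 / 52300 = 2878 mg/L.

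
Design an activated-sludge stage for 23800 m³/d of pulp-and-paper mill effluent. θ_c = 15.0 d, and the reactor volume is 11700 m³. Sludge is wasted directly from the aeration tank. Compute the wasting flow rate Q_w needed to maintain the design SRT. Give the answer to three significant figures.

Wasting from the aeration tank: Q_w = V / θ_c = 11700 / 15.0 = 780.0 m³/d.

Q_w ≈ 780 m³/d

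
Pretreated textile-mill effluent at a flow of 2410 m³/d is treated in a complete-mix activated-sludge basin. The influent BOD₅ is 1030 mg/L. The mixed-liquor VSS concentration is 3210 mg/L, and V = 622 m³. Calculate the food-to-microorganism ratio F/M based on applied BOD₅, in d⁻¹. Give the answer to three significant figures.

F/M = Q·S₀ / (V·X) = 2410 × 1030 / (622.0 × 3210) = 1.243 g BOD₅·(g VSS·d)⁻¹.

F/M ≈ 1.24 d⁻¹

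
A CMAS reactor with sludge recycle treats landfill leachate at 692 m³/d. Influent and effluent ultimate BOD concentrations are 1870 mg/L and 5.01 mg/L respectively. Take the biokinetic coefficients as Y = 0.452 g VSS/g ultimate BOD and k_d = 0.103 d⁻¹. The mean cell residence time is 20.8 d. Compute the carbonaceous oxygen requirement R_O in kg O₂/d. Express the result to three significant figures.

R_O ≈ 1030 kg O₂/d

Observed yield with endogenous decay: Y_obs = Y / (1 + k_d·θ_c) = 0.452 / (1 + 0.103 × 20.8) = 0.452 / 3.142 = 0.1438 g VSS/g ultimate BOD.
Mass of ultimate BOD removed per day: Q(S₀ − S) = 692 × 1865 g/m³ = 1291 kg/d.
Net sludge production P_X = 0.1438 × 1291 = 185.6 kg VSS/d.
R_O = Q·(S₀ − S) − 1.42·P_X = 1291 − 1.42 × 185.6 = 1027 kg O₂/d.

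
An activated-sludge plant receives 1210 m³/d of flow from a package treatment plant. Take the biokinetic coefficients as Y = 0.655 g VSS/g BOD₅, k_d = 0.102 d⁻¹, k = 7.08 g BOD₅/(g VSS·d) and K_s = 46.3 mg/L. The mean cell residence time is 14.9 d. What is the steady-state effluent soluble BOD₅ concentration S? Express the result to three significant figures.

Effluent substrate depends only on kinetics and SRT: S = K_s(1 + k_d θ_c) / [θ_c(Yk − k_d) − 1] = 46.3 × (1 + 0.102 × 14.9) / [14.9 × (0.655 × 7.08 − 0.102) − 1] = 116.7 / 66.58 = 1.752 mg/L.

S ≈ 1.75 mg/L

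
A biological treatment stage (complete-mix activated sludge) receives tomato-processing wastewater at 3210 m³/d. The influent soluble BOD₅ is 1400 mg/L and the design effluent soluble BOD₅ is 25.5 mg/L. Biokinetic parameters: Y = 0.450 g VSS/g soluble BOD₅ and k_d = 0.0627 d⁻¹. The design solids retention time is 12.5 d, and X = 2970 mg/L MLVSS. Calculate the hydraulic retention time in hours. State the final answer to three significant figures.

Steady-state biomass mass balance: V·X·(1 + k_d·θ_c) = Y·Q·(S₀ − S)·θ_c, so V = 0.450 × 3210 × (1400 − 25.5) × 12.5 / [2970 × (1 + 0.0627 × 12.5)] = 2.48×10^7 / 5298 = 4685 m³.
Hydraulic retention time τ = V/Q = 4685 / 3210 = 1.459 d = 35.03 h.

τ ≈ 35.0 h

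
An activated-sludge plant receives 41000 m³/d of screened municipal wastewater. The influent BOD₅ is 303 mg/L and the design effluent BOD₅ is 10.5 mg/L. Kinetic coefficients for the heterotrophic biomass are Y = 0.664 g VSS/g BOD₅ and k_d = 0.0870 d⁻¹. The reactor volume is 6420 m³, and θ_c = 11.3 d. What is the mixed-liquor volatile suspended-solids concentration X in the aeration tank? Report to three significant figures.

From V·X·(1 + k_d·θ_c) = Y·Q·(S₀ − S)·θ_c: X = 0.664 × 41000 × (303 − 10.5) × 11.3 / [6420 × (1 + 0.0870 × 11.3)] = 7068 mg/L.

X ≈ 7070 mg/L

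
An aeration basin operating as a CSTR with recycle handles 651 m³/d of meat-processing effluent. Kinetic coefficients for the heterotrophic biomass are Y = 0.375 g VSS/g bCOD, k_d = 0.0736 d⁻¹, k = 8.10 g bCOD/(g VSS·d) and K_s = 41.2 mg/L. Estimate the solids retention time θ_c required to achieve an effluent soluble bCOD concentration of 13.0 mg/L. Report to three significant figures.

θ_c ≈ 1.53 d

Specific growth rate at S = 13.0 mg/L: μ = YkS/(K_s+S) = 0.375·8.10·13.0/(41.2+13.0) = 0.7286 d⁻¹.
θ_c = 1/(μ − k_d) = 1/(0.7286 − 0.0736) = 1/0.6550 = 1.527 d.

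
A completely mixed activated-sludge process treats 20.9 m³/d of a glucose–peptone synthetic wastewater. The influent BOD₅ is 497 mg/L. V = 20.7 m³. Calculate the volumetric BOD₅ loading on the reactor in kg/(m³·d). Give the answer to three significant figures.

Volumetric loading L_v = Q·S₀ / V = 20.9 × 497 g/m³ / 20.70 m³ = 501.8 g/(m³·d) = 0.5018 kg BOD₅/(m³·d).

L_v ≈ 0.502 kg BOD₅/(m³·d)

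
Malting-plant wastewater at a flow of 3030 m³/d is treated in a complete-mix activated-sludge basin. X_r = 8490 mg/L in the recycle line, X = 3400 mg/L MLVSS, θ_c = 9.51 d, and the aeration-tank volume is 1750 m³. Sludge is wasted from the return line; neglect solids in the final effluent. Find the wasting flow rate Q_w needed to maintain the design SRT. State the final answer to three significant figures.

Q_w ≈ 73.7 m³/d

θ_c = V·X/(Q_w·X_r) when wasting from the recycle, so Q_w = V·X/(θ_c·X_r) = 1750 × 3400 / (9.51 × 8490) = 73.69 m³/d.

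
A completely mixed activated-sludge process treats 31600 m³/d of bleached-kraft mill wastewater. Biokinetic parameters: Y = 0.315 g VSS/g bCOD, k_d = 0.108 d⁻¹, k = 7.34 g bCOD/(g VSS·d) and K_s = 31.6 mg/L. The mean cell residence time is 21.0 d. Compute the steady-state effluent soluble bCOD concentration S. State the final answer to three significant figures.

S ≈ 2.28 mg/L

Effluent substrate depends only on kinetics and SRT: S = K_s(1 + k_d θ_c) / [θ_c(Yk − k_d) − 1] = 31.6 × (1 + 0.108 × 21.0) / [21.0 × (0.315 × 7.34 − 0.108) − 1] = 103.3 / 45.29 = 2.280 mg/L.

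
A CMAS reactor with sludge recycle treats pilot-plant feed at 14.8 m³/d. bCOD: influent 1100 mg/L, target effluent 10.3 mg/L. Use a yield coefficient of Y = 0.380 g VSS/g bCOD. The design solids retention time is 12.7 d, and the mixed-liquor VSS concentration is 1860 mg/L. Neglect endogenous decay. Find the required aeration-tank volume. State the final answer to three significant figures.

V ≈ 41.8 m³

Biomass mass balance (decay neglected): V·X = Y·Q·(S₀ − S)·θ_c, so V = 0.380 × 14.8 × (1100 − 10.3) × 12.7 / 1860 = 41.84 m³.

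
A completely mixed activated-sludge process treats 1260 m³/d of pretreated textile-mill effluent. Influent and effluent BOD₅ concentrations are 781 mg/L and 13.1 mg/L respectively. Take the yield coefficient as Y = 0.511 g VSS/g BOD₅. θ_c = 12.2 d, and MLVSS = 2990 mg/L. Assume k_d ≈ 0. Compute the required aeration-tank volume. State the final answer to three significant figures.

Biomass mass balance (decay neglected): V·X = Y·Q·(S₀ − S)·θ_c, so V = 0.511 × 1260 × (781 − 13.1) × 12.2 / 2990 = 2017 m³.

V ≈ 2020 m³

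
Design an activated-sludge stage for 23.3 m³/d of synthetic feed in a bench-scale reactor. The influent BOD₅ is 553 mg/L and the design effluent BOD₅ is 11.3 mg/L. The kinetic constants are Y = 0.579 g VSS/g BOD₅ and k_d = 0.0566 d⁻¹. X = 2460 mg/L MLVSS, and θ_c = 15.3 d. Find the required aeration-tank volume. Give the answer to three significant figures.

V ≈ 24.4 m³

Steady-state biomass mass balance: V·X·(1 + k_d·θ_c) = Y·Q·(S₀ − S)·θ_c, so V = 0.579 × 23.3 × (553 − 11.3) × 15.3 / [2460 × (1 + 0.0566 × 15.3)] = 1.12×10^5 / 4590 = 24.36 m³.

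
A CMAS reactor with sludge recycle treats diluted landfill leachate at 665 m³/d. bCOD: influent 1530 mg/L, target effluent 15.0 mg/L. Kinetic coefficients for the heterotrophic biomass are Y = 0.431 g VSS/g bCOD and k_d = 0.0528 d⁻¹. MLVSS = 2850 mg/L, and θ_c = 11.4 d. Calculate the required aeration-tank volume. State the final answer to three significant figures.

V ≈ 1080 m³

From the SRT design equation V = Y Q (S₀−S) θ_c / [X (1 + k_d θ_c)] = 0.431 × 665 × (1530 − 15.0) × 11.4 / [2850 × (1 + 0.0528 × 11.4)] = 4.95×10^6 / 4565 = 1084 m³.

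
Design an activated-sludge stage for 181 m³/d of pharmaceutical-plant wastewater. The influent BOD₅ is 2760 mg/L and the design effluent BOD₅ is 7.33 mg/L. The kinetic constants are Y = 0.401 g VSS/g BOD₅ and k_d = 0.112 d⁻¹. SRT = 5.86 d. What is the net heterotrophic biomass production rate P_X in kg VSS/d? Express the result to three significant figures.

P_X ≈ 121 kg VSS/d

Correct the yield for decay: Y_obs = Y/(1 + k_d θ_c) = 0.401 / (1 + 0.112 × 5.86) = 0.401 / 1.656 = 0.2421.
Substrate removed = Q·(S₀ − S) = 181 m³/d × (2760 − 7.33) g/m³ = 4.98×10^5 g/d = 498.2 kg/d.
Net biomass production P_X = Y_obs × Q·(S₀ − S) = 0.2421 × 498.2 = 120.6 kg VSS/d.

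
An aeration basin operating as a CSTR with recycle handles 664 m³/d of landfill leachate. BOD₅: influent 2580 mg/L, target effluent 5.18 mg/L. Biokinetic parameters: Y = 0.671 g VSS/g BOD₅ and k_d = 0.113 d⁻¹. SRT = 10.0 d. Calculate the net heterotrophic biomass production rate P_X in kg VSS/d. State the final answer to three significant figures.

P_X ≈ 539 kg VSS/d

The observed yield is Y_obs = Y/(1 + k_d·θ_c) = 0.671 / (1 + 0.113 × 10.0) = 0.671 / 2.130 = 0.3150 g VSS per g BOD₅ removed.
Substrate removed = Q·(S₀ − S) = 664 m³/d × (2580 − 5.18) g/m³ = 1.71×10^6 g/d = 1710 kg/d.
P_X = Y_obs · Q(S₀ − S) = 0.3150 × 1710 = 538.6 kg VSS/d.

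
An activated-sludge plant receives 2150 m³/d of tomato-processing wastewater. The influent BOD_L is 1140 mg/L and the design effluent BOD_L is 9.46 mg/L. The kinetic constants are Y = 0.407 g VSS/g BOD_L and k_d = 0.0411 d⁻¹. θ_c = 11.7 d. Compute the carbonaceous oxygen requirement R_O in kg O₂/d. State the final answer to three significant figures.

Correct the yield for decay: Y_obs = Y/(1 + k_d θ_c) = 0.407 / (1 + 0.0411 × 11.7) = 0.407 / 1.481 = 0.2748.
Substrate removed = Q·(S₀ − S) = 2150 m³/d × (1140 − 9.46) g/m³ = 2.43×10^6 g/d = 2431 kg/d.
Biomass synthesised: P_X = Y_obs × 2431 = 668.0 kg VSS/d.
R_O = Q·ΔS − 1.42 P_X = 2431 − 948.6 = 1482 kg O₂/d.

R_O ≈ 1480 kg O₂/d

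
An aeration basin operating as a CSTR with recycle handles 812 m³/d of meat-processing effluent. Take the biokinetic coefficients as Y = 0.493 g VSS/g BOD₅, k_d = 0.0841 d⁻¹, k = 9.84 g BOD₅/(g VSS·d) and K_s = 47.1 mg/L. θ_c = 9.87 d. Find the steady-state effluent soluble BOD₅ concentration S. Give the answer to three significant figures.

From the Monod/SRT balance for a CMAS, S = K_s·(1+k_d θ_c)/[θ_c·(Y k − k_d) − 1] = 47.1 × (1 + 0.0841 × 9.87) / [9.87 × (0.493 × 9.84 − 0.0841) − 1] = 86.20 / 46.05 = 1.872 mg/L.

S ≈ 1.87 mg/L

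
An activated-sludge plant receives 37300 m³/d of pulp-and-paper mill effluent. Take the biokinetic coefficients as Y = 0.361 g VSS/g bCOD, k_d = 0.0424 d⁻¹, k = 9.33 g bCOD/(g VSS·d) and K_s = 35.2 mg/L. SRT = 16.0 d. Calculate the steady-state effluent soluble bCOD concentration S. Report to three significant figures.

S ≈ 1.13 mg/L

From the Monod/SRT balance for a CMAS, S = K_s·(1+k_d θ_c)/[θ_c·(Y k − k_d) − 1] = 35.2 × (1 + 0.0424 × 16.0) / [16.0 × (0.361 × 9.33 − 0.0424) − 1] = 59.08 / 52.21 = 1.132 mg/L.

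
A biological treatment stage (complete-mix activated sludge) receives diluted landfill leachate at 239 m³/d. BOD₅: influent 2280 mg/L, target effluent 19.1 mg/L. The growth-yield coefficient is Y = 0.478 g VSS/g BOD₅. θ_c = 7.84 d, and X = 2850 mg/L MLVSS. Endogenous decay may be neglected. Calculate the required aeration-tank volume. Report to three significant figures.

Biomass mass balance (decay neglected): V·X = Y·Q·(S₀ − S)·θ_c, so V = 0.478 × 239 × (2280 − 19.1) × 7.84 / 2850 = 710.5 m³.

V ≈ 711 m³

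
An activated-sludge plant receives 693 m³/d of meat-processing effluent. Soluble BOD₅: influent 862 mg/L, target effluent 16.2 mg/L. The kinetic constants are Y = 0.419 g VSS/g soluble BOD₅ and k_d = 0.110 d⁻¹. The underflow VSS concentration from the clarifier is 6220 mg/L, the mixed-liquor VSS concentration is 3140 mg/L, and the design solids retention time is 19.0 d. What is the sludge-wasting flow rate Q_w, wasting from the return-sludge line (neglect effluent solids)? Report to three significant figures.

Q_w ≈ 12.8 m³/d

From the SRT design equation V = Y Q (S₀−S) θ_c / [X (1 + k_d θ_c)] = 0.419 × 693 × (862 − 16.2) × 19.0 / [3140 × (1 + 0.110 × 19.0)] = 4.67×10^6 / 9703 = 480.9 m³.
Q_w = (V·X)/(θ_c X_r) = 480.9 × 3140 / (19.0 × 6220) = 12.78 m³/d.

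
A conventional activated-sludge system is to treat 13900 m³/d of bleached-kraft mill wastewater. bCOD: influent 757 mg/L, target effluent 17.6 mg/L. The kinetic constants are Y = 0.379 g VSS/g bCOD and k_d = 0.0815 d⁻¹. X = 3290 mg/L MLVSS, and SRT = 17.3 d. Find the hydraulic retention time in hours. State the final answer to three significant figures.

τ ≈ 14.7 h

Steady-state biomass mass balance: V·X·(1 + k_d·θ_c) = Y·Q·(S₀ − S)·θ_c, so V = 0.379 × 13900 × (757 − 17.6) × 17.3 / [3290 × (1 + 0.0815 × 17.3)] = 6.74×10^7 / 7929 = 8499 m³.
HRT = V/Q = 8499 m³ / 13900 m³·d⁻¹ = 0.6114 d × 24 = 14.67 h.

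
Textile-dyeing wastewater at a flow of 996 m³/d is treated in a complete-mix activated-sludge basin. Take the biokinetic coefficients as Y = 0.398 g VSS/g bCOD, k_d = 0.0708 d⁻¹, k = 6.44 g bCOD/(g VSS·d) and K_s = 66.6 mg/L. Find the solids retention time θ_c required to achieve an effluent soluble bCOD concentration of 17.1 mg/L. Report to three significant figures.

Specific growth rate at S = 17.1 mg/L: μ = YkS/(K_s+S) = 0.398·6.44·17.1/(66.6+17.1) = 0.5236 d⁻¹.
Then 1/θ_c = μ − k_d = 0.5236 − 0.0708 = 0.4528 d⁻¹, giving θ_c = 2.208 d.

θ_c ≈ 2.21 d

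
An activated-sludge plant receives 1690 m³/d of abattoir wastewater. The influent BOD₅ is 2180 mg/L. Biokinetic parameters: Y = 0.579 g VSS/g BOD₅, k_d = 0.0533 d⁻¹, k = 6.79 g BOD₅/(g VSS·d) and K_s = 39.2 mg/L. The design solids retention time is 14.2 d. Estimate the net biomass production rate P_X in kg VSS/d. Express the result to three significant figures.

From the Monod/SRT balance for a CMAS, S = K_s·(1+k_d θ_c)/[θ_c·(Y k − k_d) − 1] = 39.2 × (1 + 0.0533 × 14.2) / [14.2 × (0.579 × 6.79 − 0.0533) − 1] = 68.87 / 54.07 = 1.274 mg/L.
Correct the yield for decay: Y_obs = Y/(1 + k_d θ_c) = 0.579 / (1 + 0.0533 × 14.2) = 0.579 / 1.757 = 0.3296.
Q·(S₀ − S) = 1690 × (2180 − 1.27) × 10⁻³ = 3682 kg/d removed.
Net biomass production P_X = Y_obs × Q·(S₀ − S) = 0.3296 × 3682 = 1213 kg VSS/d.

P_X ≈ 1210 kg VSS/d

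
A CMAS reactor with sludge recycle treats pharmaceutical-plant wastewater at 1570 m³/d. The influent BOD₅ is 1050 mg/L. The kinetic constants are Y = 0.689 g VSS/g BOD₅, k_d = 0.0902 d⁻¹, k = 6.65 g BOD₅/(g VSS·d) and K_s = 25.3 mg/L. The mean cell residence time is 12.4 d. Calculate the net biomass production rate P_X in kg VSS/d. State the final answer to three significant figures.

Effluent substrate depends only on kinetics and SRT: S = K_s(1 + k_d θ_c) / [θ_c(Yk − k_d) − 1] = 25.3 × (1 + 0.0902 × 12.4) / [12.4 × (0.689 × 6.65 − 0.0902) − 1] = 53.60 / 54.70 = 0.9799 mg/L.
Observed yield with endogenous decay: Y_obs = Y / (1 + k_d·θ_c) = 0.689 / (1 + 0.0902 × 12.4) = 0.689 / 2.118 = 0.3252 g VSS/g BOD₅.
Q·(S₀ − S) = 1570 × (1050 − 0.980) × 10⁻³ = 1647 kg/d removed.
So the net sludge growth is P_X = 0.3252 × 1647 = 535.6 kg VSS/d.

P_X ≈ 536 kg VSS/d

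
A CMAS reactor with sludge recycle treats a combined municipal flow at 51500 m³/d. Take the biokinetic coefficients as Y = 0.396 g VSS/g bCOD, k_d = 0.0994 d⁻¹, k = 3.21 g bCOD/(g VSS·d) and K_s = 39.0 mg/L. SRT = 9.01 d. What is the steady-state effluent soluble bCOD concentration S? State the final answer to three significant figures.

S ≈ 7.74 mg/L

Effluent substrate depends only on kinetics and SRT: S = K_s(1 + k_d θ_c) / [θ_c(Yk − k_d) − 1] = 39.0 × (1 + 0.0994 × 9.01) / [9.01 × (0.396 × 3.21 − 0.0994) − 1] = 73.93 / 9.558 = 7.735 mg/L.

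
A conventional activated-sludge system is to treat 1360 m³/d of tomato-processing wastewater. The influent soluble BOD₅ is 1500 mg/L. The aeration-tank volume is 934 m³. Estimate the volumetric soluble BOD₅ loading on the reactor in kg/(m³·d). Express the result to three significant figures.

Volumetric loading L_v = Q·S₀ / V = 1360 × 1500 g/m³ / 934.0 m³ = 2184 g/(m³·d) = 2.184 kg soluble BOD₅/(m³·d).

L_v ≈ 2.18 kg soluble BOD₅/(m³·d)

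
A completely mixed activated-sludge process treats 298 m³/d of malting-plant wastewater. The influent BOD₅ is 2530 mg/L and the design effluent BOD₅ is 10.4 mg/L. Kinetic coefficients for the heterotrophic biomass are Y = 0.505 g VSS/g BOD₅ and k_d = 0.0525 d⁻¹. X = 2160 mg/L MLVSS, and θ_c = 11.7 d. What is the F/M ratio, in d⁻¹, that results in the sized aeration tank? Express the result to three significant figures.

F/M ≈ 0.274 d⁻¹

Rearranging the biomass balance for a CMAS with decay, V = Y·Q·ΔS·θ_c / [X·(1+k_d θ_c)] = 0.505 × 298 × (2530 − 10.4) × 11.7 / [2160 × (1 + 0.0525 × 11.7)] = 4.44×10^6 / 3487 = 1272 m³.
F/M = applied load / biomass = Q·S₀/(V·X) = 298 × 2530 / (1272 × 2160) = 0.2743 d⁻¹.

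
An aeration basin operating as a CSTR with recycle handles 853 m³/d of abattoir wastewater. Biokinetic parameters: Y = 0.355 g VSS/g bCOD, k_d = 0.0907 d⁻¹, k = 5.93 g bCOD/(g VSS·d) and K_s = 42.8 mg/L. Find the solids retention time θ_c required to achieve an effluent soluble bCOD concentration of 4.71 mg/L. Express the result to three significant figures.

θ_c ≈ 8.47 d

Specific growth rate at S = 4.71 mg/L: μ = YkS/(K_s+S) = 0.355·5.93·4.71/(42.8+4.71) = 0.2087 d⁻¹.
θ_c = 1/(μ − k_d) = 1/(0.2087 − 0.0907) = 1/0.1180 = 8.475 d.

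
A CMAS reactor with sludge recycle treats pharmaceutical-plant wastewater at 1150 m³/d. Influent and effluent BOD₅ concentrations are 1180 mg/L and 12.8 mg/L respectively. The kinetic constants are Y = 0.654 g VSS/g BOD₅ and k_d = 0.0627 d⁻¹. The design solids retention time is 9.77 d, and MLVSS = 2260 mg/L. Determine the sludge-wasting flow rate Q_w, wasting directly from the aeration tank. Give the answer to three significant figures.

Rearranging the biomass balance for a CMAS with decay, V = Y·Q·ΔS·θ_c / [X·(1+k_d θ_c)] = 0.654 × 1150 × (1180 − 12.8) × 9.77 / [2260 × (1 + 0.0627 × 9.77)] = 8.58×10^6 / 3644 = 2353 m³.
For wasting at MLVSS concentration, Q_w = V/θ_c = 2353/9.77 = 240.9 m³/d.

Q_w ≈ 241 m³/d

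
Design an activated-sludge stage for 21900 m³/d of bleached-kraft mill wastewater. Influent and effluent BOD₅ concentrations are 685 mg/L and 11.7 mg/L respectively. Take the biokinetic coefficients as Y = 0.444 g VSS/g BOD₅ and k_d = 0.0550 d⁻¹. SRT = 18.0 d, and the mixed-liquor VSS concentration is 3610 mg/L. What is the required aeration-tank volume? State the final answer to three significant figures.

From the SRT design equation V = Y Q (S₀−S) θ_c / [X (1 + k_d θ_c)] = 0.444 × 21900 × (685 − 11.7) × 18.0 / [3610 × (1 + 0.0550 × 18.0)] = 1.18×10^8 / 7184 = 16404 m³.

V ≈ 16400 m³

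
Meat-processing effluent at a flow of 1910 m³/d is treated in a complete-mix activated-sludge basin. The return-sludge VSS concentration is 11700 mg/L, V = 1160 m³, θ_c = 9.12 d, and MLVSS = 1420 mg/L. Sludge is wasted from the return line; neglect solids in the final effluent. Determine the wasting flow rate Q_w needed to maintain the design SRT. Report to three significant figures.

θ_c = V·X/(Q_w·X_r) when wasting from the recycle, so Q_w = V·X/(θ_c·X_r) = 1160 × 1420 / (9.12 × 11700) = 15.44 m³/d.

Q_w ≈ 15.4 m³/d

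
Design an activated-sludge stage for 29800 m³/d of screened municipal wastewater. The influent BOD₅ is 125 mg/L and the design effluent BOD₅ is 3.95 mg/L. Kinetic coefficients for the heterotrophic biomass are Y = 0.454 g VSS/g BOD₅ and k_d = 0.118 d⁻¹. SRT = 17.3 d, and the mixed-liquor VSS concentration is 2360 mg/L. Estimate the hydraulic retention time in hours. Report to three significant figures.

τ ≈ 3.18 h

Steady-state biomass mass balance: V·X·(1 + k_d·θ_c) = Y·Q·(S₀ − S)·θ_c, so V = 0.454 × 29800 × (125 − 3.95) × 17.3 / [2360 × (1 + 0.118 × 17.3)] = 2.83×10^7 / 7178 = 3947 m³.
Hydraulic retention time τ = V/Q = 3947 / 29800 = 0.1325 d = 3.179 h.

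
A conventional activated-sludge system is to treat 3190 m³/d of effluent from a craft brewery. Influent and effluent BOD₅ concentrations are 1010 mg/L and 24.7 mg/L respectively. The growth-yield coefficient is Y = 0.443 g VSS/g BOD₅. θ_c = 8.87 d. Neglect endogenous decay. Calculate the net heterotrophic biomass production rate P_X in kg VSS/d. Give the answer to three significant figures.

Since k_d ≈ 0, Y_obs = Y = 0.443 g VSS/g BOD₅.
ΔS = 1010 − 24.7 = 985.3 mg/L, so the substrate removal rate is 3190 × 985.3/1000 = 3143 kg BOD₅/d.
P_X = Y_obs · Q(S₀ − S) = 0.4430 × 3143 = 1392 kg VSS/d.

P_X ≈ 1390 kg VSS/d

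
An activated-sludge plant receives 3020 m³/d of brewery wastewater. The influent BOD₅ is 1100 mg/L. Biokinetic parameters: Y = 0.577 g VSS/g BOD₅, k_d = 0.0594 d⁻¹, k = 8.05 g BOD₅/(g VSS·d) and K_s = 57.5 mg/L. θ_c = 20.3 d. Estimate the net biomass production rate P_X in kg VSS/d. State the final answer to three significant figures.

Effluent substrate depends only on kinetics and SRT: S = K_s(1 + k_d θ_c) / [θ_c(Yk − k_d) − 1] = 57.5 × (1 + 0.0594 × 20.3) / [20.3 × (0.577 × 8.05 − 0.0594) − 1] = 126.8 / 92.08 = 1.377 mg/L.
Correct the yield for decay: Y_obs = Y/(1 + k_d θ_c) = 0.577 / (1 + 0.0594 × 20.3) = 0.577 / 2.206 = 0.2616.
ΔS = 1100 − 1.38 = 1099 mg/L, so the substrate removal rate is 3020 × 1099/1000 = 3318 kg BOD₅/d.
P_X = Y_obs · Q(S₀ − S) = 0.2616 × 3318 = 867.9 kg VSS/d.

P_X ≈ 868 kg VSS/d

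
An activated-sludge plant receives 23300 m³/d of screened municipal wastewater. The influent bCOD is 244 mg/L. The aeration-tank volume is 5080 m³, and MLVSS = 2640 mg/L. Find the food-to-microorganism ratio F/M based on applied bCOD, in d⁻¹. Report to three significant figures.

F/M ≈ 0.424 d⁻¹

F/M = applied load / biomass = Q·S₀/(V·X) = 23300 × 244 / (5080 × 2640) = 0.4239 d⁻¹.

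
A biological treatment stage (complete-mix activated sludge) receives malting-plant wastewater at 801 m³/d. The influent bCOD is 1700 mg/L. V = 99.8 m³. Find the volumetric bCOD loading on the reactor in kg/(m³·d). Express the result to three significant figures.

Volumetric loading L_v = Q·S₀ / V = 801 × 1700 g/m³ / 99.80 m³ = 13644 g/(m³·d) = 13.64 kg bCOD/(m³·d).

L_v ≈ 13.6 kg bCOD/(m³·d)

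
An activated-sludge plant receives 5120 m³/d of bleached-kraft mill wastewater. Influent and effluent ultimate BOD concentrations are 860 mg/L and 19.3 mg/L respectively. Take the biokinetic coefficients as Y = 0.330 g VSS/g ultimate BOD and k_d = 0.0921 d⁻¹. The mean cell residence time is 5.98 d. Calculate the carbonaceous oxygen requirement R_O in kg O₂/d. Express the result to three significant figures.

R_O ≈ 3000 kg O₂/d

Y_obs = Y / (1 + k_d θ_c) = 0.330 / (1 + 0.0921 × 5.98) = 0.330 / 1.551 = 0.2128.
Substrate removed = Q·(S₀ − S) = 5120 m³/d × (860 − 19.3) g/m³ = 4.3×10^6 g/d = 4304 kg/d.
Biomass synthesised: P_X = Y_obs × 4304 = 916.0 kg VSS/d.
R_O = Q·ΔS − 1.42 P_X = 4304 − 1301 = 3004 kg O₂/d.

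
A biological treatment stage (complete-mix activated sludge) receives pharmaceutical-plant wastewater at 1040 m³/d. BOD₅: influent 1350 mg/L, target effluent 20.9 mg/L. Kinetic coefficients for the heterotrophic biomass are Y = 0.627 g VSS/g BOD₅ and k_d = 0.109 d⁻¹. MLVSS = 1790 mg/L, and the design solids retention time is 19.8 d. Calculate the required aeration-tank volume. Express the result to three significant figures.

V ≈ 3040 m³

Steady-state biomass mass balance: V·X·(1 + k_d·θ_c) = Y·Q·(S₀ − S)·θ_c, so V = 0.627 × 1040 × (1350 − 20.9) × 19.8 / [1790 × (1 + 0.109 × 19.8)] = 1.72×10^7 / 5653 = 3036 m³.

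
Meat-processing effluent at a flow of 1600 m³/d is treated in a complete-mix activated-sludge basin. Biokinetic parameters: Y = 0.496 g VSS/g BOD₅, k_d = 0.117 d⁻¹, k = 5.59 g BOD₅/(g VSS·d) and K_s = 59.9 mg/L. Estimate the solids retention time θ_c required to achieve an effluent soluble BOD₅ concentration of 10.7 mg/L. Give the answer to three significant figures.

At the target effluent, Y k S/(K_s+S) = 0.496×5.59×10.7/70.60 = 0.4202 d⁻¹.
Then 1/θ_c = μ − k_d = 0.4202 − 0.117 = 0.3032 d⁻¹, giving θ_c = 3.298 d.

θ_c ≈ 3.30 d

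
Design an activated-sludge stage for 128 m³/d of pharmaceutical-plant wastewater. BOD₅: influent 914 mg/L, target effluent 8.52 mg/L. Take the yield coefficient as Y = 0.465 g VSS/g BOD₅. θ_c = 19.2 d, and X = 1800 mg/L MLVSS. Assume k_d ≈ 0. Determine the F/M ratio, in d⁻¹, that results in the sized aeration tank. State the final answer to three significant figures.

Biomass mass balance (decay neglected): V·X = Y·Q·(S₀ − S)·θ_c, so V = 0.465 × 128 × (914 − 8.52) × 19.2 / 1800 = 574.9 m³.
F/M = applied load / biomass = Q·S₀/(V·X) = 128 × 914 / (574.9 × 1800) = 0.1131 d⁻¹.

F/M ≈ 0.113 d⁻¹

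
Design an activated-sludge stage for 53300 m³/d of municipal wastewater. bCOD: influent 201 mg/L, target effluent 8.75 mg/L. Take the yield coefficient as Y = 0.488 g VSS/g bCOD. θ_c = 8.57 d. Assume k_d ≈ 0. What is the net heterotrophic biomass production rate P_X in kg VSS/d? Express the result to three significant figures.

With endogenous decay neglected, the observed yield equals the true yield: Y_obs = Y = 0.488 g VSS/g bCOD.
Substrate removed = Q·(S₀ − S) = 53300 m³/d × (201 − 8.75) g/m³ = 1.02×10^7 g/d = 10247 kg/d.
Biomass produced: P_X = Y_obs·Q·ΔS = 0.4880 × 10247 ≈ 5000 kg VSS/d.

P_X ≈ 5000 kg VSS/d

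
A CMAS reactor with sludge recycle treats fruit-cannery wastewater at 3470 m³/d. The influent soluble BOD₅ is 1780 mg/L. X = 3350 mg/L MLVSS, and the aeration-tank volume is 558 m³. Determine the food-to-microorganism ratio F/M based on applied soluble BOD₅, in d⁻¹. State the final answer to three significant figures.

F/M = Q·S₀ / (V·X) = 3470 × 1780 / (558.0 × 3350) = 3.304 g soluble BOD₅·(g VSS·d)⁻¹.

F/M ≈ 3.30 d⁻¹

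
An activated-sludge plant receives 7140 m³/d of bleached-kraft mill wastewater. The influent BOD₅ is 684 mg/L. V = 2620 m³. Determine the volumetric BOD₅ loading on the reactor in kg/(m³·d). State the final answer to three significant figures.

L_v = Q S₀ / V = 7140 × 684 × 10⁻³ / 2620 = 1.864 kg/(m³·d).

L_v ≈ 1.86 kg BOD₅/(m³·d)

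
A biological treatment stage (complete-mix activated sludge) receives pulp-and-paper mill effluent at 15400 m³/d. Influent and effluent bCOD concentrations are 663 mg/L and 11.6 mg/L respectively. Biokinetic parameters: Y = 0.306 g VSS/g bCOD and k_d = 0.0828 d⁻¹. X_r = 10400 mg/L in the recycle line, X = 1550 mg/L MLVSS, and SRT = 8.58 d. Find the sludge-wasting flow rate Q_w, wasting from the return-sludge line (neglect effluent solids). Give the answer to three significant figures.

Q_w ≈ 173 m³/d

Steady-state biomass mass balance: V·X·(1 + k_d·θ_c) = Y·Q·(S₀ − S)·θ_c, so V = 0.306 × 15400 × (663 − 11.6) × 8.58 / [1550 × (1 + 0.0828 × 8.58)] = 2.63×10^7 / 2651 = 9934 m³.
θ_c = V·X/(Q_w·X_r) when wasting from the recycle, so Q_w = V·X/(θ_c·X_r) = 9934 × 1550 / (8.58 × 10400) = 172.6 m³/d.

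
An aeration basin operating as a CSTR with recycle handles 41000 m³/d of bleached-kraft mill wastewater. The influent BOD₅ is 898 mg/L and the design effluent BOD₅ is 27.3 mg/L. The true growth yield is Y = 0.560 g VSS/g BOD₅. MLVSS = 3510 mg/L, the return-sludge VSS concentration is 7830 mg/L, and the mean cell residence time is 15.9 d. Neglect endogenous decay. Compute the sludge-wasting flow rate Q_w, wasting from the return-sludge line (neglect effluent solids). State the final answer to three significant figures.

Biomass mass balance (decay neglected): V·X = Y·Q·(S₀ − S)·θ_c, so V = 0.560 × 41000 × (898 − 27.3) × 15.9 / 3510 = 90559 m³.
θ_c = V·X/(Q_w·X_r) when wasting from the recycle, so Q_w = V·X/(θ_c·X_r) = 90559 × 3510 / (15.9 × 7830) = 2553 m³/d.

Q_w ≈ 2550 m³/d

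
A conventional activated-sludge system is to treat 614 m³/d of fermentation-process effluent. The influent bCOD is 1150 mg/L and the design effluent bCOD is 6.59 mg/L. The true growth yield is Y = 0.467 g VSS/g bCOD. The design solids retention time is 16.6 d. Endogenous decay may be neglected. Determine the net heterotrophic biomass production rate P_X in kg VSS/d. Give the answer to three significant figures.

P_X ≈ 328 kg VSS/d

Since k_d ≈ 0, Y_obs = Y = 0.467 g VSS/g bCOD.
Mass of bCOD removed per day: Q(S₀ − S) = 614 × 1143 g/m³ = 702.1 kg/d.
Net biomass production P_X = Y_obs × Q·(S₀ − S) = 0.4670 × 702.1 = 327.9 kg VSS/d.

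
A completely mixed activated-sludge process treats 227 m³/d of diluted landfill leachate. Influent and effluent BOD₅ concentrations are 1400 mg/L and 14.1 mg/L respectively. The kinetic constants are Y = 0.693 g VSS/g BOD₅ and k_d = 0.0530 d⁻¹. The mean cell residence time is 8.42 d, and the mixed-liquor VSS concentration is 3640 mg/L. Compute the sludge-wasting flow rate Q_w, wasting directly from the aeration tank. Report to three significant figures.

From the SRT design equation V = Y Q (S₀−S) θ_c / [X (1 + k_d θ_c)] = 0.693 × 227 × (1400 − 14.1) × 8.42 / [3640 × (1 + 0.0530 × 8.42)] = 1.84×10^6 / 5264 = 348.7 m³.
With mixed-liquor wasting, θ_c = V/Q_w, so Q_w = V/θ_c = 348.7/8.42 = 41.41 m³/d.

Q_w ≈ 41.4 m³/d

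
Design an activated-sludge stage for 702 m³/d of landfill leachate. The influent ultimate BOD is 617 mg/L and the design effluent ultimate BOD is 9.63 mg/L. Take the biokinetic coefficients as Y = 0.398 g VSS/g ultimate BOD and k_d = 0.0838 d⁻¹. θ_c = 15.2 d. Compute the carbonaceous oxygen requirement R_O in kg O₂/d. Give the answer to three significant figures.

Y_obs = Y / (1 + k_d θ_c) = 0.398 / (1 + 0.0838 × 15.2) = 0.398 / 2.274 = 0.1750.
Q·(S₀ − S) = 702 × (617 − 9.63) × 10⁻³ = 426.4 kg/d removed.
P_X = Y_obs·Q·(S₀ − S) = 0.1750 × 426.4 = 74.63 kg VSS/d.
R_O = Q·(S₀ − S) − 1.42·P_X = 426.4 − 1.42 × 74.63 = 320.4 kg O₂/d.

R_O ≈ 320 kg O₂/d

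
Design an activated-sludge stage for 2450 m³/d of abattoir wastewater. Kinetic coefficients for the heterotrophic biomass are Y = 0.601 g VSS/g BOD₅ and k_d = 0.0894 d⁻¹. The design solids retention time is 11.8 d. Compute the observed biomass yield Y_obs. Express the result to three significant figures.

Y_obs ≈ 0.292 g VSS/g BOD₅

Observed yield with endogenous decay: Y_obs = Y / (1 + k_d·θ_c) = 0.601 / (1 + 0.0894 × 11.8) = 0.601 / 2.055 = 0.2925 g VSS/g BOD₅.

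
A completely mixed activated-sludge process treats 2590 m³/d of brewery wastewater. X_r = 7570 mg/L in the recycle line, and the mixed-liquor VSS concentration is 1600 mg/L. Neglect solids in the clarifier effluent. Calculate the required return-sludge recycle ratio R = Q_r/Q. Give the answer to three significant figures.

R ≈ 0.268

Mass balance around the secondary clarifier (neglecting effluent solids): R = X / (X_r − X) = 1600 / (7570 − 1600) = 0.2680.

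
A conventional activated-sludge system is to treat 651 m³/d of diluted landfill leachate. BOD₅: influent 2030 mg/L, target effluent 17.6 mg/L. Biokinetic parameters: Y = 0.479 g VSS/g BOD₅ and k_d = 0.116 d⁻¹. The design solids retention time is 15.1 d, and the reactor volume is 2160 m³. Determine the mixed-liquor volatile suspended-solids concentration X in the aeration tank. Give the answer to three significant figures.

X = Y·Q·ΔS·θ_c / [V·(1 + k_d θ_c)] = 0.479 × 651 × (2030 − 17.6) × 15.1 / [2160 × (1 + 0.116 × 15.1)] = 1594 mg/L.

X ≈ 1590 mg/L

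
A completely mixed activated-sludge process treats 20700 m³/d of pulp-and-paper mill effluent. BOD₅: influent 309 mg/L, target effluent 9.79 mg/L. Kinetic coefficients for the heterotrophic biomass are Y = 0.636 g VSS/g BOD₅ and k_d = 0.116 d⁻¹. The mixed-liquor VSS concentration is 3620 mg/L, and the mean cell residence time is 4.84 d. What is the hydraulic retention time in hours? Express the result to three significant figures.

τ ≈ 3.91 h

From the SRT design equation V = Y Q (S₀−S) θ_c / [X (1 + k_d θ_c)] = 0.636 × 20700 × (309 − 9.79) × 4.84 / [3620 × (1 + 0.116 × 4.84)] = 1.91×10^7 / 5652 = 3373 m³.
τ = V/Q = 3373/20700 = 0.1629 d, or 3.911 h.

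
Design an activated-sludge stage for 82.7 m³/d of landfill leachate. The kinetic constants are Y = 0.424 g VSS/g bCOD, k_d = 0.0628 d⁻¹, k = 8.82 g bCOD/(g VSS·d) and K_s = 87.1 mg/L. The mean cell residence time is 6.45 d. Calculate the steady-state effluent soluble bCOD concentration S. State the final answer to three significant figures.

S ≈ 5.39 mg/L

For a completely mixed reactor with recycle the Lawrence–McCarty relation gives S = K_s·(1 + k_d·θ_c) / [θ_c·(Y·k − k_d) − 1] = 87.1 × (1 + 0.0628 × 6.45) / [6.45 × (0.424 × 8.82 − 0.0628) − 1] = 122.4 / 22.72 = 5.387 mg/L.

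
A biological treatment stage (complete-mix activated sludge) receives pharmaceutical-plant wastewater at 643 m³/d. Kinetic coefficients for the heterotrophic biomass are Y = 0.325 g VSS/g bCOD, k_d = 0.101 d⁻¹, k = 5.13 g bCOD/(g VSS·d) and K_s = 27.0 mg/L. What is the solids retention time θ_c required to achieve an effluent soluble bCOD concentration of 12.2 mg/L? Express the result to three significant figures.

θ_c ≈ 2.39 d

From 1/θ_c = Y·k·S/(K_s + S) − k_d: Y·k·S/(K_s+S) = 0.325 × 5.13 × 12.2 / (27.0 + 12.2) = 0.5189 d⁻¹.
1/θ_c = 0.5189 − 0.101 = 0.4179 d⁻¹, so θ_c = 2.393 d.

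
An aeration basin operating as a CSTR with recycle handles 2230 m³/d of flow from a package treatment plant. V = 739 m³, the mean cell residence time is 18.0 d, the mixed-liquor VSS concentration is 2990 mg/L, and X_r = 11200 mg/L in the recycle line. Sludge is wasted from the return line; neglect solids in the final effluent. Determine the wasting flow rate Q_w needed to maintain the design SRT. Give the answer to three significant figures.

Q_w = (V·X)/(θ_c X_r) = 739.0 × 2990 / (18.0 × 11200) = 10.96 m³/d.

Q_w ≈ 11.0 m³/d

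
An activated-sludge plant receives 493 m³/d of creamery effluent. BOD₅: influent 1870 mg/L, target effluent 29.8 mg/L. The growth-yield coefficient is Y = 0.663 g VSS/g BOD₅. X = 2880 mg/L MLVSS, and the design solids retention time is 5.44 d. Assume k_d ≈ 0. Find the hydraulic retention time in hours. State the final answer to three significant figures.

With k_d = 0 the design equation reduces to V = Y Q (S₀−S) θ_c / X = 0.663 × 493 × (1870 − 29.8) × 5.44 / 2880 = 1136 m³.
HRT = V/Q = 1136 m³ / 493 m³·d⁻¹ = 2.305 d × 24 = 55.31 h.

τ ≈ 55.3 h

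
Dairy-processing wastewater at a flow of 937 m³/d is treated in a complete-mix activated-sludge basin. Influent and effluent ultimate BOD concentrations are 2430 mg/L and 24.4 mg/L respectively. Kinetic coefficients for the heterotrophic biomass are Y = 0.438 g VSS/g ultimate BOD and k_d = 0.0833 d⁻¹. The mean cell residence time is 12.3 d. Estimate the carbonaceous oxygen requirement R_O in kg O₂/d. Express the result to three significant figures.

R_O ≈ 1560 kg O₂/d

The observed yield is Y_obs = Y/(1 + k_d·θ_c) = 0.438 / (1 + 0.0833 × 12.3) = 0.438 / 2.025 = 0.2163 g VSS per g ultimate BOD removed.
Mass of ultimate BOD removed per day: Q(S₀ − S) = 937 × 2406 g/m³ = 2254 kg/d.
P_X = Y_obs·Q·(S₀ − S) = 0.2163 × 2254 = 487.6 kg VSS/d.
R_O = Q·(S₀ − S) − 1.42·P_X = 2254 − 1.42 × 487.6 = 1562 kg O₂/d.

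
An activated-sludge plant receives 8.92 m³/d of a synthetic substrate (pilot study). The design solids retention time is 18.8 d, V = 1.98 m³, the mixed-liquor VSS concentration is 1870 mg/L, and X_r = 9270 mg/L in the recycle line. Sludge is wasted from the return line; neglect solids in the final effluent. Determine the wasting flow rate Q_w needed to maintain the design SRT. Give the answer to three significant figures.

Q_w ≈ 0.0212 m³/d

θ_c = V·X/(Q_w·X_r) when wasting from the recycle, so Q_w = V·X/(θ_c·X_r) = 1.980 × 1870 / (18.8 × 9270) = 0.02125 m³/d.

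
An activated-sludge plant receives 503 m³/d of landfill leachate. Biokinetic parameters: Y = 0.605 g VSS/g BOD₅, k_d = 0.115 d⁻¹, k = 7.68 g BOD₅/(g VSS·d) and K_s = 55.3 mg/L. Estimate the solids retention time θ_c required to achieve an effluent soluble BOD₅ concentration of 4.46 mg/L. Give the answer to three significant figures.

Specific growth rate at S = 4.46 mg/L: μ = YkS/(K_s+S) = 0.605·7.68·4.46/(55.3+4.46) = 0.3468 d⁻¹.
Then 1/θ_c = μ − k_d = 0.3468 − 0.115 = 0.2318 d⁻¹, giving θ_c = 4.315 d.

θ_c ≈ 4.31 d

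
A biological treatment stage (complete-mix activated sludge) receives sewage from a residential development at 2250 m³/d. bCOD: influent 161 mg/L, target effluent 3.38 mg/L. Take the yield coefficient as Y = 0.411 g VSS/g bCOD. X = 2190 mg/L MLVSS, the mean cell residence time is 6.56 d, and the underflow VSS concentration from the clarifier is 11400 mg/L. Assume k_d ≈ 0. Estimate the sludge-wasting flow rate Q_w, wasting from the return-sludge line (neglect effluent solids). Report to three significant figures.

Q_w ≈ 12.8 m³/d

V·X = Y·Q·ΔS·θ_c gives V = 0.411 × 2250 × (161 − 3.38) × 6.56 / 2190 = 436.6 m³.
θ_c = V·X/(Q_w·X_r) when wasting from the recycle, so Q_w = V·X/(θ_c·X_r) = 436.6 × 2190 / (6.56 × 11400) = 12.79 m³/d.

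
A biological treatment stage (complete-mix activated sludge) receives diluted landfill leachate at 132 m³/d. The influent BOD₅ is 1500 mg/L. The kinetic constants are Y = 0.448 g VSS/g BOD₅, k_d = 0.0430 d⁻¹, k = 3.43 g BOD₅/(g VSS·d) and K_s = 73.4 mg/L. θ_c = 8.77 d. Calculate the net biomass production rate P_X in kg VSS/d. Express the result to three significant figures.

From the Monod/SRT balance for a CMAS, S = K_s·(1+k_d θ_c)/[θ_c·(Y k − k_d) − 1] = 73.4 × (1 + 0.0430 × 8.77) / [8.77 × (0.448 × 3.43 − 0.0430) − 1] = 101.1 / 12.10 = 8.354 mg/L.
Correct the yield for decay: Y_obs = Y/(1 + k_d θ_c) = 0.448 / (1 + 0.0430 × 8.77) = 0.448 / 1.377 = 0.3253.
ΔS = 1500 − 8.35 = 1492 mg/L, so the substrate removal rate is 132 × 1492/1000 = 196.9 kg BOD₅/d.
Net biomass production P_X = Y_obs × Q·(S₀ − S) = 0.3253 × 196.9 = 64.05 kg VSS/d.

P_X ≈ 64.1 kg VSS/d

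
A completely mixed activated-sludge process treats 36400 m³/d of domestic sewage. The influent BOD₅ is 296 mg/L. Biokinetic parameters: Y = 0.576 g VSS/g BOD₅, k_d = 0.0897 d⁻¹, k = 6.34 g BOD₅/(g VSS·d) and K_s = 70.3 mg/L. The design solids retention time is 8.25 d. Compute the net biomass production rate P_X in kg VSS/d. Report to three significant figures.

P_X ≈ 3510 kg VSS/d

For a completely mixed reactor with recycle the Lawrence–McCarty relation gives S = K_s·(1 + k_d·θ_c) / [θ_c·(Y·k − k_d) − 1] = 70.3 × (1 + 0.0897 × 8.25) / [8.25 × (0.576 × 6.34 − 0.0897) − 1] = 122.3 / 28.39 = 4.309 mg/L.
Y_obs = Y / (1 + k_d θ_c) = 0.576 / (1 + 0.0897 × 8.25) = 0.576 / 1.740 = 0.3310.
Q·(S₀ − S) = 36400 × (296 − 4.31) × 10⁻³ = 10618 kg/d removed.
Biomass produced: P_X = Y_obs·Q·ΔS = 0.3310 × 10618 ≈ 3515 kg VSS/d.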